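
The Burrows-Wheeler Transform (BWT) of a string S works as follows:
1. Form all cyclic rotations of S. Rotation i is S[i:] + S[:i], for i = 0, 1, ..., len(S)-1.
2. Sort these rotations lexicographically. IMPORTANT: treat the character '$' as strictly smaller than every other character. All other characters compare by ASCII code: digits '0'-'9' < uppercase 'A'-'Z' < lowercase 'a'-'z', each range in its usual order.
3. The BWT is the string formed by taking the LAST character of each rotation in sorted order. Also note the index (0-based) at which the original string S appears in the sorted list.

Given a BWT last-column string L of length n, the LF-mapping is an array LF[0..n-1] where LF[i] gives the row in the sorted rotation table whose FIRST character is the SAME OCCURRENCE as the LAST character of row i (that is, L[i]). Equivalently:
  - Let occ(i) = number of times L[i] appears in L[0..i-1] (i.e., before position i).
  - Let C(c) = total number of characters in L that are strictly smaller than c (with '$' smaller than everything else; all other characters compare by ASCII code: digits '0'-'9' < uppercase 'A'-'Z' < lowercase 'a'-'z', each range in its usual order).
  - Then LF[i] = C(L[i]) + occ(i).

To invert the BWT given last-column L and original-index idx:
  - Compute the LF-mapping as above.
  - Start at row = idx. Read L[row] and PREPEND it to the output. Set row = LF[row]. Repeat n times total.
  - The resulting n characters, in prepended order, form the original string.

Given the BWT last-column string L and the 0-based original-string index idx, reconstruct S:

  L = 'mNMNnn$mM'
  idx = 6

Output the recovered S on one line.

LF mapping: 5 3 1 4 7 8 0 6 2
Walk LF starting at row 6, prepending L[row]:
  step 1: row=6, L[6]='$', prepend. Next row=LF[6]=0
  step 2: row=0, L[0]='m', prepend. Next row=LF[0]=5
  step 3: row=5, L[5]='n', prepend. Next row=LF[5]=8
  step 4: row=8, L[8]='M', prepend. Next row=LF[8]=2
  step 5: row=2, L[2]='M', prepend. Next row=LF[2]=1
  step 6: row=1, L[1]='N', prepend. Next row=LF[1]=3
  step 7: row=3, L[3]='N', prepend. Next row=LF[3]=4
  step 8: row=4, L[4]='n', prepend. Next row=LF[4]=7
  step 9: row=7, L[7]='m', prepend. Next row=LF[7]=6
Reversed output: mnNNMMnm$

Answer: mnNNMMnm$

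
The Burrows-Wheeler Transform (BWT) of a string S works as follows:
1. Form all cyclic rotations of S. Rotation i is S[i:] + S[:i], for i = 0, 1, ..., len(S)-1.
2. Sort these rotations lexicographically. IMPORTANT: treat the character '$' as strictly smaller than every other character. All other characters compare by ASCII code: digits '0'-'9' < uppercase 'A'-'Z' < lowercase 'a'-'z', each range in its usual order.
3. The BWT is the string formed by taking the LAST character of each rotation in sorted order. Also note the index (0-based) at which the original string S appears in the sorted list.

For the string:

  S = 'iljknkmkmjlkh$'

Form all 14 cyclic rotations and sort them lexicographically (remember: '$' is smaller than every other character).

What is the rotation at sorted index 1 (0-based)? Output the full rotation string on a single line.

Answer: h$iljknkmkmjlk

Derivation:
All 14 rotations (rotation i = S[i:]+S[:i]):
  rot[0] = iljknkmkmjlkh$
  rot[1] = ljknkmkmjlkh$i
  rot[2] = jknkmkmjlkh$il
  rot[3] = knkmkmjlkh$ilj
  rot[4] = nkmkmjlkh$iljk
  rot[5] = kmkmjlkh$iljkn
  rot[6] = mkmjlkh$iljknk
  rot[7] = kmjlkh$iljknkm
  rot[8] = mjlkh$iljknkmk
  rot[9] = jlkh$iljknkmkm
  rot[10] = lkh$iljknkmkmj
  rot[11] = kh$iljknkmkmjl
  rot[12] = h$iljknkmkmjlk
  rot[13] = $iljknkmkmjlkh
Sorted (with $ < everything):
  sorted[0] = $iljknkmkmjlkh
  sorted[1] = h$iljknkmkmjlk
  sorted[2] = iljknkmkmjlkh$
  sorted[3] = jknkmkmjlkh$il
  sorted[4] = jlkh$iljknkmkm
  sorted[5] = kh$iljknkmkmjl
  sorted[6] = kmjlkh$iljknkm
  sorted[7] = kmkmjlkh$iljkn
  sorted[8] = knkmkmjlkh$ilj
  sorted[9] = ljknkmkmjlkh$i
  sorted[10] = lkh$iljknkmkmj
  sorted[11] = mjlkh$iljknkmk
  sorted[12] = mkmjlkh$iljknk
  sorted[13] = nkmkmjlkh$iljk
sorted[1] = h$iljknkmkmjlk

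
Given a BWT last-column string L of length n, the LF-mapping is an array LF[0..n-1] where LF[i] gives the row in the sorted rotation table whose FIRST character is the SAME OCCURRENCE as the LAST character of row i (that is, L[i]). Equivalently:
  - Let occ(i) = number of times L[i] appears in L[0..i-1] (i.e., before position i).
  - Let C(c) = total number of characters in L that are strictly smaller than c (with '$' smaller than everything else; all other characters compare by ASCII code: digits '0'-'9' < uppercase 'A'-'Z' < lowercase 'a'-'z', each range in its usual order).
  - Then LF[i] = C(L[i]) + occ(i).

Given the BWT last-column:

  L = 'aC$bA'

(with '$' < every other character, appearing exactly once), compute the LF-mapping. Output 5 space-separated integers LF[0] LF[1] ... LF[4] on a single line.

Char counts: '$':1, 'A':1, 'C':1, 'a':1, 'b':1
C (first-col start): C('$')=0, C('A')=1, C('C')=2, C('a')=3, C('b')=4
L[0]='a': occ=0, LF[0]=C('a')+0=3+0=3
L[1]='C': occ=0, LF[1]=C('C')+0=2+0=2
L[2]='$': occ=0, LF[2]=C('$')+0=0+0=0
L[3]='b': occ=0, LF[3]=C('b')+0=4+0=4
L[4]='A': occ=0, LF[4]=C('A')+0=1+0=1

Answer: 3 2 0 4 1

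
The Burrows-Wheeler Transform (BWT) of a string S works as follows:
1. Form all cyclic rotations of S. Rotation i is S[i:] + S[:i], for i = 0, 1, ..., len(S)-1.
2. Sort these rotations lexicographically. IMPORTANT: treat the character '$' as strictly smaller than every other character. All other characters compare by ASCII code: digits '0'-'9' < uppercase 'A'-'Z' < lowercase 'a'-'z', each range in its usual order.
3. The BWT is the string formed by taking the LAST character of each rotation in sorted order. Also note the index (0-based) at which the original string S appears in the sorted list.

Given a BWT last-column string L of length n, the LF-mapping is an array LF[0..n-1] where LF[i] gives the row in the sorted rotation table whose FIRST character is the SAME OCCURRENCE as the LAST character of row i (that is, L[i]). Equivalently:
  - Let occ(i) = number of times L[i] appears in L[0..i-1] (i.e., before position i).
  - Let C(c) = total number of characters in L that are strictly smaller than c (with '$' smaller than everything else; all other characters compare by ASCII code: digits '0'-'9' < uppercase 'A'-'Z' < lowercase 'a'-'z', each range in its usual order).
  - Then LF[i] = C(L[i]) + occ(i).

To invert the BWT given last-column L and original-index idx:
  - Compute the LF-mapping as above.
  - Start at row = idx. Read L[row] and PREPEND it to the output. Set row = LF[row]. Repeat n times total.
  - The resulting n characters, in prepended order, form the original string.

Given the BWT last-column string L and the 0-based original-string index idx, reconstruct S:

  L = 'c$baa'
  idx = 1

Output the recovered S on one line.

LF mapping: 4 0 3 1 2
Walk LF starting at row 1, prepending L[row]:
  step 1: row=1, L[1]='$', prepend. Next row=LF[1]=0
  step 2: row=0, L[0]='c', prepend. Next row=LF[0]=4
  step 3: row=4, L[4]='a', prepend. Next row=LF[4]=2
  step 4: row=2, L[2]='b', prepend. Next row=LF[2]=3
  step 5: row=3, L[3]='a', prepend. Next row=LF[3]=1
Reversed output: abac$

Answer: abac$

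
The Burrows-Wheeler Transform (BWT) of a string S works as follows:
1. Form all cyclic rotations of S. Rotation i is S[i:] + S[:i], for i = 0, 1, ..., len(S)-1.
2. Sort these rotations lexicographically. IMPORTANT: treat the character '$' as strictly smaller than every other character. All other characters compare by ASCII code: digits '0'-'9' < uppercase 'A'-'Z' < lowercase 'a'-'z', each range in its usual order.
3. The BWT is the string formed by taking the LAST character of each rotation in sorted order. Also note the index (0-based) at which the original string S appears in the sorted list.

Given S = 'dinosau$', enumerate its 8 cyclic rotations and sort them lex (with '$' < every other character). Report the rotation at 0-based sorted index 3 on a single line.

Answer: inosau$d

Derivation:
All 8 rotations (rotation i = S[i:]+S[:i]):
  rot[0] = dinosau$
  rot[1] = inosau$d
  rot[2] = nosau$di
  rot[3] = osau$din
  rot[4] = sau$dino
  rot[5] = au$dinos
  rot[6] = u$dinosa
  rot[7] = $dinosau
Sorted (with $ < everything):
  sorted[0] = $dinosau
  sorted[1] = au$dinos
  sorted[2] = dinosau$
  sorted[3] = inosau$d
  sorted[4] = nosau$di
  sorted[5] = osau$din
  sorted[6] = sau$dino
  sorted[7] = u$dinosa
sorted[3] = inosau$d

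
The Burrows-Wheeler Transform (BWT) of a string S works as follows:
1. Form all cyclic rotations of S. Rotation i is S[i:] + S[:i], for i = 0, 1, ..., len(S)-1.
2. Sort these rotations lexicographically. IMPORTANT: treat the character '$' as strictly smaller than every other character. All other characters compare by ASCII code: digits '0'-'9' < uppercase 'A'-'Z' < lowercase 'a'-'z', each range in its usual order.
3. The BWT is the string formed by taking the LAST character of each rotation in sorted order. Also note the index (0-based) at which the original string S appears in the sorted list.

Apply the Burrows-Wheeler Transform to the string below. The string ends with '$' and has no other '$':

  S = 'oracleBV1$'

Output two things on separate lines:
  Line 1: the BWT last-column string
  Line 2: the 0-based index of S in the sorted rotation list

All 10 rotations (rotation i = S[i:]+S[:i]):
  rot[0] = oracleBV1$
  rot[1] = racleBV1$o
  rot[2] = acleBV1$or
  rot[3] = cleBV1$ora
  rot[4] = leBV1$orac
  rot[5] = eBV1$oracl
  rot[6] = BV1$oracle
  rot[7] = V1$oracleB
  rot[8] = 1$oracleBV
  rot[9] = $oracleBV1
Sorted (with $ < everything):
  sorted[0] = $oracleBV1  (last char: '1')
  sorted[1] = 1$oracleBV  (last char: 'V')
  sorted[2] = BV1$oracle  (last char: 'e')
  sorted[3] = V1$oracleB  (last char: 'B')
  sorted[4] = acleBV1$or  (last char: 'r')
  sorted[5] = cleBV1$ora  (last char: 'a')
  sorted[6] = eBV1$oracl  (last char: 'l')
  sorted[7] = leBV1$orac  (last char: 'c')
  sorted[8] = oracleBV1$  (last char: '$')
  sorted[9] = racleBV1$o  (last char: 'o')
Last column: 1VeBralc$o
Original string S is at sorted index 8

Answer: 1VeBralc$o
8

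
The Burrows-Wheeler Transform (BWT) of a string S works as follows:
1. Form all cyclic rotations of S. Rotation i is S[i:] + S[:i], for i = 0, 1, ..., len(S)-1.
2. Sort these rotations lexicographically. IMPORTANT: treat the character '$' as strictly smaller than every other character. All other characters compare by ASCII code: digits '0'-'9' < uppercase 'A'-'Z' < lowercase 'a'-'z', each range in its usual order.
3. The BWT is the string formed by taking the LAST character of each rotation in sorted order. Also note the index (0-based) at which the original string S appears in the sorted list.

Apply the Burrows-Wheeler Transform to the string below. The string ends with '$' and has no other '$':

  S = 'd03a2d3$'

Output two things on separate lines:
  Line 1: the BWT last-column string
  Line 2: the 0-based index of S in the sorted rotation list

All 8 rotations (rotation i = S[i:]+S[:i]):
  rot[0] = d03a2d3$
  rot[1] = 03a2d3$d
  rot[2] = 3a2d3$d0
  rot[3] = a2d3$d03
  rot[4] = 2d3$d03a
  rot[5] = d3$d03a2
  rot[6] = 3$d03a2d
  rot[7] = $d03a2d3
Sorted (with $ < everything):
  sorted[0] = $d03a2d3  (last char: '3')
  sorted[1] = 03a2d3$d  (last char: 'd')
  sorted[2] = 2d3$d03a  (last char: 'a')
  sorted[3] = 3$d03a2d  (last char: 'd')
  sorted[4] = 3a2d3$d0  (last char: '0')
  sorted[5] = a2d3$d03  (last char: '3')
  sorted[6] = d03a2d3$  (last char: '$')
  sorted[7] = d3$d03a2  (last char: '2')
Last column: 3dad03$2
Original string S is at sorted index 6

Answer: 3dad03$2
6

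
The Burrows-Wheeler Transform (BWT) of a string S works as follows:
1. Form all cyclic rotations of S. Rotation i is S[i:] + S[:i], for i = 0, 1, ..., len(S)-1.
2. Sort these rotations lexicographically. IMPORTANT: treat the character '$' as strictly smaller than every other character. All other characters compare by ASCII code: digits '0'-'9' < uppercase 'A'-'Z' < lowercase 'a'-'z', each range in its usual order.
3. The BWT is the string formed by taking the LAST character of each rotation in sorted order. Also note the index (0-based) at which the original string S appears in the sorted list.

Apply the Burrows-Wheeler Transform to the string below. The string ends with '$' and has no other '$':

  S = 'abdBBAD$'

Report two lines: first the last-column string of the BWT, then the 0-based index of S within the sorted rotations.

Answer: DBBdA$ab
5

Derivation:
All 8 rotations (rotation i = S[i:]+S[:i]):
  rot[0] = abdBBAD$
  rot[1] = bdBBAD$a
  rot[2] = dBBAD$ab
  rot[3] = BBAD$abd
  rot[4] = BAD$abdB
  rot[5] = AD$abdBB
  rot[6] = D$abdBBA
  rot[7] = $abdBBAD
Sorted (with $ < everything):
  sorted[0] = $abdBBAD  (last char: 'D')
  sorted[1] = AD$abdBB  (last char: 'B')
  sorted[2] = BAD$abdB  (last char: 'B')
  sorted[3] = BBAD$abd  (last char: 'd')
  sorted[4] = D$abdBBA  (last char: 'A')
  sorted[5] = abdBBAD$  (last char: '$')
  sorted[6] = bdBBAD$a  (last char: 'a')
  sorted[7] = dBBAD$ab  (last char: 'b')
Last column: DBBdA$ab
Original string S is at sorted index 5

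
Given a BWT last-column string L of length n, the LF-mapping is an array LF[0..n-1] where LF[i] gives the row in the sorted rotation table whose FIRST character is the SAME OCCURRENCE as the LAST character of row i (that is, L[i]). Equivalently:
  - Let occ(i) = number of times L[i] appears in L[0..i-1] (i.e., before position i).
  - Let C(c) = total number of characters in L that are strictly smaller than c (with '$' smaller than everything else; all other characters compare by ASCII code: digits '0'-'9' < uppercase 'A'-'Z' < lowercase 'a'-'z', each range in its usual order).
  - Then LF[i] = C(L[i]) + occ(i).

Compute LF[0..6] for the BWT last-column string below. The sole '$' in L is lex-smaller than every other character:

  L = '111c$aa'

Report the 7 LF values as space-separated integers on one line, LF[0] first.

Answer: 1 2 3 6 0 4 5

Derivation:
Char counts: '$':1, '1':3, 'a':2, 'c':1
C (first-col start): C('$')=0, C('1')=1, C('a')=4, C('c')=6
L[0]='1': occ=0, LF[0]=C('1')+0=1+0=1
L[1]='1': occ=1, LF[1]=C('1')+1=1+1=2
L[2]='1': occ=2, LF[2]=C('1')+2=1+2=3
L[3]='c': occ=0, LF[3]=C('c')+0=6+0=6
L[4]='$': occ=0, LF[4]=C('$')+0=0+0=0
L[5]='a': occ=0, LF[5]=C('a')+0=4+0=4
L[6]='a': occ=1, LF[6]=C('a')+1=4+1=5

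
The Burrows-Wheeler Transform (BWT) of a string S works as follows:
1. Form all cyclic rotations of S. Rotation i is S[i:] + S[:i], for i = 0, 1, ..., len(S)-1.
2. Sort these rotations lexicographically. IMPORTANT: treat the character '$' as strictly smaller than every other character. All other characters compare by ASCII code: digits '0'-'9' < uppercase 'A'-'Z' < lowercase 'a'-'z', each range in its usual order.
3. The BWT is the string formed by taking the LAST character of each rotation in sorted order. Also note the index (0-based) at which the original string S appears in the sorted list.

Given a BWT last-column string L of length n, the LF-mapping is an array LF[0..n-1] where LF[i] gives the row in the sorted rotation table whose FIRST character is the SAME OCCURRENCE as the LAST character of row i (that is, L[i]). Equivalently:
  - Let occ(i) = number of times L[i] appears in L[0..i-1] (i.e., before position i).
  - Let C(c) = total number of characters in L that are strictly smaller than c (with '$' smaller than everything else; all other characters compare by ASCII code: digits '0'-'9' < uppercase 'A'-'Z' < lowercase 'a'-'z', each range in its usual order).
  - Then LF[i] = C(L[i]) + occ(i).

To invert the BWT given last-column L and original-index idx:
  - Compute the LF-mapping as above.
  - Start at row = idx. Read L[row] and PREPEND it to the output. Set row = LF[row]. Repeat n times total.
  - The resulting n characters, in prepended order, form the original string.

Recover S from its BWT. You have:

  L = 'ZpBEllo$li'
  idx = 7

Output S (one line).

Answer: lollipBEZ$

Derivation:
LF mapping: 3 9 1 2 5 6 8 0 7 4
Walk LF starting at row 7, prepending L[row]:
  step 1: row=7, L[7]='$', prepend. Next row=LF[7]=0
  step 2: row=0, L[0]='Z', prepend. Next row=LF[0]=3
  step 3: row=3, L[3]='E', prepend. Next row=LF[3]=2
  step 4: row=2, L[2]='B', prepend. Next row=LF[2]=1
  step 5: row=1, L[1]='p', prepend. Next row=LF[1]=9
  step 6: row=9, L[9]='i', prepend. Next row=LF[9]=4
  step 7: row=4, L[4]='l', prepend. Next row=LF[4]=5
  step 8: row=5, L[5]='l', prepend. Next row=LF[5]=6
  step 9: row=6, L[6]='o', prepend. Next row=LF[6]=8
  step 10: row=8, L[8]='l', prepend. Next row=LF[8]=7
Reversed output: lollipBEZ$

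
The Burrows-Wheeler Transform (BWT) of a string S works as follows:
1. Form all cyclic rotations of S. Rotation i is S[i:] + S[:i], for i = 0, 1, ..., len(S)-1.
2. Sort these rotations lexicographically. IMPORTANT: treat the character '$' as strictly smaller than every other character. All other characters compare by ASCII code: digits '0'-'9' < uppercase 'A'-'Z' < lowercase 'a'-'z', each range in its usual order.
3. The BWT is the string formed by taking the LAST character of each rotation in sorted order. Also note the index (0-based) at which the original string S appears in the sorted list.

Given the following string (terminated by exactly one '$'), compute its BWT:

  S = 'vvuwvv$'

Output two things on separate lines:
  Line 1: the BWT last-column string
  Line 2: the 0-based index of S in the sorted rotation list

All 7 rotations (rotation i = S[i:]+S[:i]):
  rot[0] = vvuwvv$
  rot[1] = vuwvv$v
  rot[2] = uwvv$vv
  rot[3] = wvv$vvu
  rot[4] = vv$vvuw
  rot[5] = v$vvuwv
  rot[6] = $vvuwvv
Sorted (with $ < everything):
  sorted[0] = $vvuwvv  (last char: 'v')
  sorted[1] = uwvv$vv  (last char: 'v')
  sorted[2] = v$vvuwv  (last char: 'v')
  sorted[3] = vuwvv$v  (last char: 'v')
  sorted[4] = vv$vvuw  (last char: 'w')
  sorted[5] = vvuwvv$  (last char: '$')
  sorted[6] = wvv$vvu  (last char: 'u')
Last column: vvvvw$u
Original string S is at sorted index 5

Answer: vvvvw$u
5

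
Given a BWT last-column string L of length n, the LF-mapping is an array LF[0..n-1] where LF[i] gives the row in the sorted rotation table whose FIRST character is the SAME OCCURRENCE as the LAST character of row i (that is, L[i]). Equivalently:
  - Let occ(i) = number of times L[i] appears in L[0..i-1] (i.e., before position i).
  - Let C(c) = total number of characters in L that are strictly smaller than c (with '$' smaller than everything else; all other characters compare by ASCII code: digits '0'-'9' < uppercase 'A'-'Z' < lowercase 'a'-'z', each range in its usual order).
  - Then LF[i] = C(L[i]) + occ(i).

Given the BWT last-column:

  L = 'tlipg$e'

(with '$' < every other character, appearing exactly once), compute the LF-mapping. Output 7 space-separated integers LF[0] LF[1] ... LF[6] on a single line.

Char counts: '$':1, 'e':1, 'g':1, 'i':1, 'l':1, 'p':1, 't':1
C (first-col start): C('$')=0, C('e')=1, C('g')=2, C('i')=3, C('l')=4, C('p')=5, C('t')=6
L[0]='t': occ=0, LF[0]=C('t')+0=6+0=6
L[1]='l': occ=0, LF[1]=C('l')+0=4+0=4
L[2]='i': occ=0, LF[2]=C('i')+0=3+0=3
L[3]='p': occ=0, LF[3]=C('p')+0=5+0=5
L[4]='g': occ=0, LF[4]=C('g')+0=2+0=2
L[5]='$': occ=0, LF[5]=C('$')+0=0+0=0
L[6]='e': occ=0, LF[6]=C('e')+0=1+0=1

Answer: 6 4 3 5 2 0 1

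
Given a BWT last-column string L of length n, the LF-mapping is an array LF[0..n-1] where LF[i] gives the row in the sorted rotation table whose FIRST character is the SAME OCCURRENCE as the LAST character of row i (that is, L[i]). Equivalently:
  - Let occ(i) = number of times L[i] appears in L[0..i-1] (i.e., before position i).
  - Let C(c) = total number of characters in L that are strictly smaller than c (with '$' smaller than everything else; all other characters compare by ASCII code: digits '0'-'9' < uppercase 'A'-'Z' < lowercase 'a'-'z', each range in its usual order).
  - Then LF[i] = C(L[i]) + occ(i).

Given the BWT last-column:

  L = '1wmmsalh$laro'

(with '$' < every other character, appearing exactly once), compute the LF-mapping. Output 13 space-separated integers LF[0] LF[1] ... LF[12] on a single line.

Char counts: '$':1, '1':1, 'a':2, 'h':1, 'l':2, 'm':2, 'o':1, 'r':1, 's':1, 'w':1
C (first-col start): C('$')=0, C('1')=1, C('a')=2, C('h')=4, C('l')=5, C('m')=7, C('o')=9, C('r')=10, C('s')=11, C('w')=12
L[0]='1': occ=0, LF[0]=C('1')+0=1+0=1
L[1]='w': occ=0, LF[1]=C('w')+0=12+0=12
L[2]='m': occ=0, LF[2]=C('m')+0=7+0=7
L[3]='m': occ=1, LF[3]=C('m')+1=7+1=8
L[4]='s': occ=0, LF[4]=C('s')+0=11+0=11
L[5]='a': occ=0, LF[5]=C('a')+0=2+0=2
L[6]='l': occ=0, LF[6]=C('l')+0=5+0=5
L[7]='h': occ=0, LF[7]=C('h')+0=4+0=4
L[8]='$': occ=0, LF[8]=C('$')+0=0+0=0
L[9]='l': occ=1, LF[9]=C('l')+1=5+1=6
L[10]='a': occ=1, LF[10]=C('a')+1=2+1=3
L[11]='r': occ=0, LF[11]=C('r')+0=10+0=10
L[12]='o': occ=0, LF[12]=C('o')+0=9+0=9

Answer: 1 12 7 8 11 2 5 4 0 6 3 10 9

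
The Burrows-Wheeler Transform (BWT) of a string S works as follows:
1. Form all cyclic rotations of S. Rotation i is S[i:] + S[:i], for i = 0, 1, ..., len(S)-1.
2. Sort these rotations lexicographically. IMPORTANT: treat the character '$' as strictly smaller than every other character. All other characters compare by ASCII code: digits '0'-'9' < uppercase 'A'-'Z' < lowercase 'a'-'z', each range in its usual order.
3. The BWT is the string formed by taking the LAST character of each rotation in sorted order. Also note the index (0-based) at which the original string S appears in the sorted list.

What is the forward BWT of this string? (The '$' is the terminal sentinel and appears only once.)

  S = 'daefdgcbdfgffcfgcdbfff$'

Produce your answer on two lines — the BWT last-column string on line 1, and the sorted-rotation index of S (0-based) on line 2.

Answer: fdcdggf$cbfaffefgbcddff
7

Derivation:
All 23 rotations (rotation i = S[i:]+S[:i]):
  rot[0] = daefdgcbdfgffcfgcdbfff$
  rot[1] = aefdgcbdfgffcfgcdbfff$d
  rot[2] = efdgcbdfgffcfgcdbfff$da
  rot[3] = fdgcbdfgffcfgcdbfff$dae
  rot[4] = dgcbdfgffcfgcdbfff$daef
  rot[5] = gcbdfgffcfgcdbfff$daefd
  rot[6] = cbdfgffcfgcdbfff$daefdg
  rot[7] = bdfgffcfgcdbfff$daefdgc
  rot[8] = dfgffcfgcdbfff$daefdgcb
  rot[9] = fgffcfgcdbfff$daefdgcbd
  rot[10] = gffcfgcdbfff$daefdgcbdf
  rot[11] = ffcfgcdbfff$daefdgcbdfg
  rot[12] = fcfgcdbfff$daefdgcbdfgf
  rot[13] = cfgcdbfff$daefdgcbdfgff
  rot[14] = fgcdbfff$daefdgcbdfgffc
  rot[15] = gcdbfff$daefdgcbdfgffcf
  rot[16] = cdbfff$daefdgcbdfgffcfg
  rot[17] = dbfff$daefdgcbdfgffcfgc
  rot[18] = bfff$daefdgcbdfgffcfgcd
  rot[19] = fff$daefdgcbdfgffcfgcdb
  rot[20] = ff$daefdgcbdfgffcfgcdbf
  rot[21] = f$daefdgcbdfgffcfgcdbff
  rot[22] = $daefdgcbdfgffcfgcdbfff
Sorted (with $ < everything):
  sorted[0] = $daefdgcbdfgffcfgcdbfff  (last char: 'f')
  sorted[1] = aefdgcbdfgffcfgcdbfff$d  (last char: 'd')
  sorted[2] = bdfgffcfgcdbfff$daefdgc  (last char: 'c')
  sorted[3] = bfff$daefdgcbdfgffcfgcd  (last char: 'd')
  sorted[4] = cbdfgffcfgcdbfff$daefdg  (last char: 'g')
  sorted[5] = cdbfff$daefdgcbdfgffcfg  (last char: 'g')
  sorted[6] = cfgcdbfff$daefdgcbdfgff  (last char: 'f')
  sorted[7] = daefdgcbdfgffcfgcdbfff$  (last char: '$')
  sorted[8] = dbfff$daefdgcbdfgffcfgc  (last char: 'c')
  sorted[9] = dfgffcfgcdbfff$daefdgcb  (last char: 'b')
  sorted[10] = dgcbdfgffcfgcdbfff$daef  (last char: 'f')
  sorted[11] = efdgcbdfgffcfgcdbfff$da  (last char: 'a')
  sorted[12] = f$daefdgcbdfgffcfgcdbff  (last char: 'f')
  sorted[13] = fcfgcdbfff$daefdgcbdfgf  (last char: 'f')
  sorted[14] = fdgcbdfgffcfgcdbfff$dae  (last char: 'e')
  sorted[15] = ff$daefdgcbdfgffcfgcdbf  (last char: 'f')
  sorted[16] = ffcfgcdbfff$daefdgcbdfg  (last char: 'g')
  sorted[17] = fff$daefdgcbdfgffcfgcdb  (last char: 'b')
  sorted[18] = fgcdbfff$daefdgcbdfgffc  (last char: 'c')
  sorted[19] = fgffcfgcdbfff$daefdgcbd  (last char: 'd')
  sorted[20] = gcbdfgffcfgcdbfff$daefd  (last char: 'd')
  sorted[21] = gcdbfff$daefdgcbdfgffcf  (last char: 'f')
  sorted[22] = gffcfgcdbfff$daefdgcbdf  (last char: 'f')
Last column: fdcdggf$cbfaffefgbcddff
Original string S is at sorted index 7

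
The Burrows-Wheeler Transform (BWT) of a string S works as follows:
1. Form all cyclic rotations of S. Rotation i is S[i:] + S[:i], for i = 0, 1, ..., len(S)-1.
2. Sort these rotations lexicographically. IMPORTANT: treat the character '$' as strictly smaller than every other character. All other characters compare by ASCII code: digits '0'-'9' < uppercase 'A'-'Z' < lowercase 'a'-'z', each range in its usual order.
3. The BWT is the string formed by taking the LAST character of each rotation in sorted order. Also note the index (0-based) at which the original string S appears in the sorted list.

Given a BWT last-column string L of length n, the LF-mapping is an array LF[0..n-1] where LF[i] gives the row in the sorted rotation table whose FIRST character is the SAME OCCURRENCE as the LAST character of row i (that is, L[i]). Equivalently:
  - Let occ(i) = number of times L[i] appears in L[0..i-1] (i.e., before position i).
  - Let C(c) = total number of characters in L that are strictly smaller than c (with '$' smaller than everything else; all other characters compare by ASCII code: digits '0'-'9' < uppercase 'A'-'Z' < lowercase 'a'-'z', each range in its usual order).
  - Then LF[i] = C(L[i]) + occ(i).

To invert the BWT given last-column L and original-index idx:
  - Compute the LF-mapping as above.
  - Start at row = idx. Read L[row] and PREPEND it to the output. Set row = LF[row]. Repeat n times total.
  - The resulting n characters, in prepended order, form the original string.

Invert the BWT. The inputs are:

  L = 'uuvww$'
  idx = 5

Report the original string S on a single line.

LF mapping: 1 2 3 4 5 0
Walk LF starting at row 5, prepending L[row]:
  step 1: row=5, L[5]='$', prepend. Next row=LF[5]=0
  step 2: row=0, L[0]='u', prepend. Next row=LF[0]=1
  step 3: row=1, L[1]='u', prepend. Next row=LF[1]=2
  step 4: row=2, L[2]='v', prepend. Next row=LF[2]=3
  step 5: row=3, L[3]='w', prepend. Next row=LF[3]=4
  step 6: row=4, L[4]='w', prepend. Next row=LF[4]=5
Reversed output: wwvuu$

Answer: wwvuu$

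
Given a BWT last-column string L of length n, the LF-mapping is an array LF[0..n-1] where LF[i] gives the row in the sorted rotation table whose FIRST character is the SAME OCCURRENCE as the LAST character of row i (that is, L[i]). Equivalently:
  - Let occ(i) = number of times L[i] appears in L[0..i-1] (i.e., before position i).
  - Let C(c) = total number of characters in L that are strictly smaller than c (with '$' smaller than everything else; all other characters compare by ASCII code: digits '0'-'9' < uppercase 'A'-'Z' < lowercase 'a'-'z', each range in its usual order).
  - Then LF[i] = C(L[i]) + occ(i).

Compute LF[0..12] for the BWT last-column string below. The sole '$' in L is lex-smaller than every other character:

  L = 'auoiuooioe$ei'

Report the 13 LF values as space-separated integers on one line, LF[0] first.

Answer: 1 11 7 4 12 8 9 5 10 2 0 3 6

Derivation:
Char counts: '$':1, 'a':1, 'e':2, 'i':3, 'o':4, 'u':2
C (first-col start): C('$')=0, C('a')=1, C('e')=2, C('i')=4, C('o')=7, C('u')=11
L[0]='a': occ=0, LF[0]=C('a')+0=1+0=1
L[1]='u': occ=0, LF[1]=C('u')+0=11+0=11
L[2]='o': occ=0, LF[2]=C('o')+0=7+0=7
L[3]='i': occ=0, LF[3]=C('i')+0=4+0=4
L[4]='u': occ=1, LF[4]=C('u')+1=11+1=12
L[5]='o': occ=1, LF[5]=C('o')+1=7+1=8
L[6]='o': occ=2, LF[6]=C('o')+2=7+2=9
L[7]='i': occ=1, LF[7]=C('i')+1=4+1=5
L[8]='o': occ=3, LF[8]=C('o')+3=7+3=10
L[9]='e': occ=0, LF[9]=C('e')+0=2+0=2
L[10]='$': occ=0, LF[10]=C('$')+0=0+0=0
L[11]='e': occ=1, LF[11]=C('e')+1=2+1=3
L[12]='i': occ=2, LF[12]=C('i')+2=4+2=6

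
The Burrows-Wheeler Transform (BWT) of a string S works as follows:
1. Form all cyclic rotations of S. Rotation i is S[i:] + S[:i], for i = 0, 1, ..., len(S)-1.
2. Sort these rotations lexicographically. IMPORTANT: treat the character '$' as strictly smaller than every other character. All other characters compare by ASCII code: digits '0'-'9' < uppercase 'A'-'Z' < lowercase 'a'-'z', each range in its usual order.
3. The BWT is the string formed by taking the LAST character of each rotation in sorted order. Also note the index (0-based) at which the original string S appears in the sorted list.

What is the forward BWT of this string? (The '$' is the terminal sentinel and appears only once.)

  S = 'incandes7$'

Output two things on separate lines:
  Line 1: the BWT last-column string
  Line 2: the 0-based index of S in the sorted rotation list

All 10 rotations (rotation i = S[i:]+S[:i]):
  rot[0] = incandes7$
  rot[1] = ncandes7$i
  rot[2] = candes7$in
  rot[3] = andes7$inc
  rot[4] = ndes7$inca
  rot[5] = des7$incan
  rot[6] = es7$incand
  rot[7] = s7$incande
  rot[8] = 7$incandes
  rot[9] = $incandes7
Sorted (with $ < everything):
  sorted[0] = $incandes7  (last char: '7')
  sorted[1] = 7$incandes  (last char: 's')
  sorted[2] = andes7$inc  (last char: 'c')
  sorted[3] = candes7$in  (last char: 'n')
  sorted[4] = des7$incan  (last char: 'n')
  sorted[5] = es7$incand  (last char: 'd')
  sorted[6] = incandes7$  (last char: '$')
  sorted[7] = ncandes7$i  (last char: 'i')
  sorted[8] = ndes7$inca  (last char: 'a')
  sorted[9] = s7$incande  (last char: 'e')
Last column: 7scnnd$iae
Original string S is at sorted index 6

Answer: 7scnnd$iae
6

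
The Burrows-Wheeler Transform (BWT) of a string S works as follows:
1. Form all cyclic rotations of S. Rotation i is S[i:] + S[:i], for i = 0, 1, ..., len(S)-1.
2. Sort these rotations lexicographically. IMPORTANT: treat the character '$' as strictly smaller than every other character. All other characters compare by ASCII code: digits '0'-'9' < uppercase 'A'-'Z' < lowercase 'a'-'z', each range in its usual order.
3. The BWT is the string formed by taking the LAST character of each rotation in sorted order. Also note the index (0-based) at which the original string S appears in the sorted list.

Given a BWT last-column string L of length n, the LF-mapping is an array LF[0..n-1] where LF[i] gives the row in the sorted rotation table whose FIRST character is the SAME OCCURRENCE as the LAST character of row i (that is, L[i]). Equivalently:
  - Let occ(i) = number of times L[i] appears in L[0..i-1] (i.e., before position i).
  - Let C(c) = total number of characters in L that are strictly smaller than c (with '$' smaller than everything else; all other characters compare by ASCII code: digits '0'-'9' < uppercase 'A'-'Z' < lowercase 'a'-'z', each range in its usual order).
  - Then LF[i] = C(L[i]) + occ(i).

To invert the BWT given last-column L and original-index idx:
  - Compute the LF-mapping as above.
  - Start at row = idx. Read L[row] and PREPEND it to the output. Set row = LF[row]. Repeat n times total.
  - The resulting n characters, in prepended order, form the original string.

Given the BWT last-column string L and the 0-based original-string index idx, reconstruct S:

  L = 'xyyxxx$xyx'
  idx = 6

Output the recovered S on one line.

Answer: xyyxxxxyx$

Derivation:
LF mapping: 1 7 8 2 3 4 0 5 9 6
Walk LF starting at row 6, prepending L[row]:
  step 1: row=6, L[6]='$', prepend. Next row=LF[6]=0
  step 2: row=0, L[0]='x', prepend. Next row=LF[0]=1
  step 3: row=1, L[1]='y', prepend. Next row=LF[1]=7
  step 4: row=7, L[7]='x', prepend. Next row=LF[7]=5
  step 5: row=5, L[5]='x', prepend. Next row=LF[5]=4
  step 6: row=4, L[4]='x', prepend. Next row=LF[4]=3
  step 7: row=3, L[3]='x', prepend. Next row=LF[3]=2
  step 8: row=2, L[2]='y', prepend. Next row=LF[2]=8
  step 9: row=8, L[8]='y', prepend. Next row=LF[8]=9
  step 10: row=9, L[9]='x', prepend. Next row=LF[9]=6
Reversed output: xyyxxxxyx$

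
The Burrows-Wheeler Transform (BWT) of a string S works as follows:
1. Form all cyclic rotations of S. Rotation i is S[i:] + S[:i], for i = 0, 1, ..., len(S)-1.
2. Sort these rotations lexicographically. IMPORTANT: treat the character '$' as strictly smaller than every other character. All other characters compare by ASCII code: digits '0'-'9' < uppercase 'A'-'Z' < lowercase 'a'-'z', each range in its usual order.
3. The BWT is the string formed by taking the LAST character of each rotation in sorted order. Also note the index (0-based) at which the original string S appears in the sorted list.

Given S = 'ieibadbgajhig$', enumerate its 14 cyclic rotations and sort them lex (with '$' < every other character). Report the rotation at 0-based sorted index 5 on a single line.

All 14 rotations (rotation i = S[i:]+S[:i]):
  rot[0] = ieibadbgajhig$
  rot[1] = eibadbgajhig$i
  rot[2] = ibadbgajhig$ie
  rot[3] = badbgajhig$iei
  rot[4] = adbgajhig$ieib
  rot[5] = dbgajhig$ieiba
  rot[6] = bgajhig$ieibad
  rot[7] = gajhig$ieibadb
  rot[8] = ajhig$ieibadbg
  rot[9] = jhig$ieibadbga
  rot[10] = hig$ieibadbgaj
  rot[11] = ig$ieibadbgajh
  rot[12] = g$ieibadbgajhi
  rot[13] = $ieibadbgajhig
Sorted (with $ < everything):
  sorted[0] = $ieibadbgajhig
  sorted[1] = adbgajhig$ieib
  sorted[2] = ajhig$ieibadbg
  sorted[3] = badbgajhig$iei
  sorted[4] = bgajhig$ieibad
  sorted[5] = dbgajhig$ieiba
  sorted[6] = eibadbgajhig$i
  sorted[7] = g$ieibadbgajhi
  sorted[8] = gajhig$ieibadb
  sorted[9] = hig$ieibadbgaj
  sorted[10] = ibadbgajhig$ie
  sorted[11] = ieibadbgajhig$
  sorted[12] = ig$ieibadbgajh
  sorted[13] = jhig$ieibadbga
sorted[5] = dbgajhig$ieiba

Answer: dbgajhig$ieiba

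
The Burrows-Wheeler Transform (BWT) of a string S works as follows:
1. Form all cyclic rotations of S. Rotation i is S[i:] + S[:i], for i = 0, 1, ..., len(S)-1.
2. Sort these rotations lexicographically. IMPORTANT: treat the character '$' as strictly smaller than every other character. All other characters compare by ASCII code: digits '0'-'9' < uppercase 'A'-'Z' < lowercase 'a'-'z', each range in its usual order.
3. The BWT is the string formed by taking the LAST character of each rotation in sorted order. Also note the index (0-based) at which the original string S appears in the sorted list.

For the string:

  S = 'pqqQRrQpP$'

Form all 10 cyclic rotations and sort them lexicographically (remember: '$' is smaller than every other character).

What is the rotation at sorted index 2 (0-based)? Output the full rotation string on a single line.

All 10 rotations (rotation i = S[i:]+S[:i]):
  rot[0] = pqqQRrQpP$
  rot[1] = qqQRrQpP$p
  rot[2] = qQRrQpP$pq
  rot[3] = QRrQpP$pqq
  rot[4] = RrQpP$pqqQ
  rot[5] = rQpP$pqqQR
  rot[6] = QpP$pqqQRr
  rot[7] = pP$pqqQRrQ
  rot[8] = P$pqqQRrQp
  rot[9] = $pqqQRrQpP
Sorted (with $ < everything):
  sorted[0] = $pqqQRrQpP
  sorted[1] = P$pqqQRrQp
  sorted[2] = QRrQpP$pqq
  sorted[3] = QpP$pqqQRr
  sorted[4] = RrQpP$pqqQ
  sorted[5] = pP$pqqQRrQ
  sorted[6] = pqqQRrQpP$
  sorted[7] = qQRrQpP$pq
  sorted[8] = qqQRrQpP$p
  sorted[9] = rQpP$pqqQR
sorted[2] = QRrQpP$pqq

Answer: QRrQpP$pqq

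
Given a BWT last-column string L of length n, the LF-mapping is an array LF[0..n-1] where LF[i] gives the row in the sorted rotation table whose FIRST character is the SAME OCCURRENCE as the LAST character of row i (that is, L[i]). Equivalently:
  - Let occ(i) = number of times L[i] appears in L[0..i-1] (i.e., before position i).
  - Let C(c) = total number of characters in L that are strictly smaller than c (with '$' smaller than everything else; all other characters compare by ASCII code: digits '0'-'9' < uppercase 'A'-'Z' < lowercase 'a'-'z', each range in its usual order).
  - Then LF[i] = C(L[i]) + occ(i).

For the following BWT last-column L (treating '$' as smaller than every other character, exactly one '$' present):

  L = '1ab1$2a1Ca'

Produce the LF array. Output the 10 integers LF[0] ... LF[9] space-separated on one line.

Char counts: '$':1, '1':3, '2':1, 'C':1, 'a':3, 'b':1
C (first-col start): C('$')=0, C('1')=1, C('2')=4, C('C')=5, C('a')=6, C('b')=9
L[0]='1': occ=0, LF[0]=C('1')+0=1+0=1
L[1]='a': occ=0, LF[1]=C('a')+0=6+0=6
L[2]='b': occ=0, LF[2]=C('b')+0=9+0=9
L[3]='1': occ=1, LF[3]=C('1')+1=1+1=2
L[4]='$': occ=0, LF[4]=C('$')+0=0+0=0
L[5]='2': occ=0, LF[5]=C('2')+0=4+0=4
L[6]='a': occ=1, LF[6]=C('a')+1=6+1=7
L[7]='1': occ=2, LF[7]=C('1')+2=1+2=3
L[8]='C': occ=0, LF[8]=C('C')+0=5+0=5
L[9]='a': occ=2, LF[9]=C('a')+2=6+2=8

Answer: 1 6 9 2 0 4 7 3 5 8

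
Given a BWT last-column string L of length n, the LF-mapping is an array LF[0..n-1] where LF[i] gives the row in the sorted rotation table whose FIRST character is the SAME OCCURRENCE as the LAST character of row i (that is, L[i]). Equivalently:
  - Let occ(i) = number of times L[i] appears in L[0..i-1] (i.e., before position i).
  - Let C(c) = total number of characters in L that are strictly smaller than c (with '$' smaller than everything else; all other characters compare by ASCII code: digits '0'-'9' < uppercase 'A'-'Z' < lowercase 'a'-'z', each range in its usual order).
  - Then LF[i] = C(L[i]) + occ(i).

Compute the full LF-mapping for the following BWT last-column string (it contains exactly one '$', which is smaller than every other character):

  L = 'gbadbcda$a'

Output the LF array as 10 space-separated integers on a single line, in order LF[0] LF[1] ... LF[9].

Char counts: '$':1, 'a':3, 'b':2, 'c':1, 'd':2, 'g':1
C (first-col start): C('$')=0, C('a')=1, C('b')=4, C('c')=6, C('d')=7, C('g')=9
L[0]='g': occ=0, LF[0]=C('g')+0=9+0=9
L[1]='b': occ=0, LF[1]=C('b')+0=4+0=4
L[2]='a': occ=0, LF[2]=C('a')+0=1+0=1
L[3]='d': occ=0, LF[3]=C('d')+0=7+0=7
L[4]='b': occ=1, LF[4]=C('b')+1=4+1=5
L[5]='c': occ=0, LF[5]=C('c')+0=6+0=6
L[6]='d': occ=1, LF[6]=C('d')+1=7+1=8
L[7]='a': occ=1, LF[7]=C('a')+1=1+1=2
L[8]='$': occ=0, LF[8]=C('$')+0=0+0=0
L[9]='a': occ=2, LF[9]=C('a')+2=1+2=3

Answer: 9 4 1 7 5 6 8 2 0 3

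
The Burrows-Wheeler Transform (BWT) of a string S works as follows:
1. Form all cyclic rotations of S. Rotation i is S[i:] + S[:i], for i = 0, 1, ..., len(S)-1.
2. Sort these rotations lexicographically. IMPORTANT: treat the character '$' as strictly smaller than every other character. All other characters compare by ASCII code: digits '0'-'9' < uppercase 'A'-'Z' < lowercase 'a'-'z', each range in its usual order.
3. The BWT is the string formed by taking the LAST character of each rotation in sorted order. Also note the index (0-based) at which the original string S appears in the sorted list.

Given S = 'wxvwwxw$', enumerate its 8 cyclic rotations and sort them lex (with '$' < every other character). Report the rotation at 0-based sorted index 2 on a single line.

Answer: w$wxvwwx

Derivation:
All 8 rotations (rotation i = S[i:]+S[:i]):
  rot[0] = wxvwwxw$
  rot[1] = xvwwxw$w
  rot[2] = vwwxw$wx
  rot[3] = wwxw$wxv
  rot[4] = wxw$wxvw
  rot[5] = xw$wxvww
  rot[6] = w$wxvwwx
  rot[7] = $wxvwwxw
Sorted (with $ < everything):
  sorted[0] = $wxvwwxw
  sorted[1] = vwwxw$wx
  sorted[2] = w$wxvwwx
  sorted[3] = wwxw$wxv
  sorted[4] = wxvwwxw$
  sorted[5] = wxw$wxvw
  sorted[6] = xvwwxw$w
  sorted[7] = xw$wxvww
sorted[2] = w$wxvwwx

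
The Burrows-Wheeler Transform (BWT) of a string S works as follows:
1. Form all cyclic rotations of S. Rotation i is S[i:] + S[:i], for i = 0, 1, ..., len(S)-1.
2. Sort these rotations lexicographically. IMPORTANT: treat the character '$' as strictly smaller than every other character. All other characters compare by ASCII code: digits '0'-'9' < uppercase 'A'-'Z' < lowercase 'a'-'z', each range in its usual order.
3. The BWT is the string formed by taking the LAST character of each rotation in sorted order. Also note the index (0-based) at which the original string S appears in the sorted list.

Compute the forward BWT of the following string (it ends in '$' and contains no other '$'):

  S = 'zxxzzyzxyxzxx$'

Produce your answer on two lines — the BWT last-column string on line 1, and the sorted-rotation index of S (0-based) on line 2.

Answer: xxzzzyxxzx$yzx
10

Derivation:
All 14 rotations (rotation i = S[i:]+S[:i]):
  rot[0] = zxxzzyzxyxzxx$
  rot[1] = xxzzyzxyxzxx$z
  rot[2] = xzzyzxyxzxx$zx
  rot[3] = zzyzxyxzxx$zxx
  rot[4] = zyzxyxzxx$zxxz
  rot[5] = yzxyxzxx$zxxzz
  rot[6] = zxyxzxx$zxxzzy
  rot[7] = xyxzxx$zxxzzyz
  rot[8] = yxzxx$zxxzzyzx
  rot[9] = xzxx$zxxzzyzxy
  rot[10] = zxx$zxxzzyzxyx
  rot[11] = xx$zxxzzyzxyxz
  rot[12] = x$zxxzzyzxyxzx
  rot[13] = $zxxzzyzxyxzxx
Sorted (with $ < everything):
  sorted[0] = $zxxzzyzxyxzxx  (last char: 'x')
  sorted[1] = x$zxxzzyzxyxzx  (last char: 'x')
  sorted[2] = xx$zxxzzyzxyxz  (last char: 'z')
  sorted[3] = xxzzyzxyxzxx$z  (last char: 'z')
  sorted[4] = xyxzxx$zxxzzyz  (last char: 'z')
  sorted[5] = xzxx$zxxzzyzxy  (last char: 'y')
  sorted[6] = xzzyzxyxzxx$zx  (last char: 'x')
  sorted[7] = yxzxx$zxxzzyzx  (last char: 'x')
  sorted[8] = yzxyxzxx$zxxzz  (last char: 'z')
  sorted[9] = zxx$zxxzzyzxyx  (last char: 'x')
  sorted[10] = zxxzzyzxyxzxx$  (last char: '$')
  sorted[11] = zxyxzxx$zxxzzy  (last char: 'y')
  sorted[12] = zyzxyxzxx$zxxz  (last char: 'z')
  sorted[13] = zzyzxyxzxx$zxx  (last char: 'x')
Last column: xxzzzyxxzx$yzx
Original string S is at sorted index 10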